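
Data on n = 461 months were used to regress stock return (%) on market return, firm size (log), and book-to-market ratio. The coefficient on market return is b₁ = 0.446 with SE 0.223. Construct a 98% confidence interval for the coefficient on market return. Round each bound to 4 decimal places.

(-0.0746, 0.9666)

df = n − k − 1 = 461 − 3 − 1 = 457.
t* = t_{0.01, 457} = 2.334535.
Margin = t* × SE = 2.334535 × 0.223 = 0.520601.
CI: 0.446 ± 0.520601 → (-0.0746, 0.9666).
With 98% confidence, each one-unit increase in market return is associated with a change of between -0.0746 and 0.9666 % in stock return, holding the other predictors fixed.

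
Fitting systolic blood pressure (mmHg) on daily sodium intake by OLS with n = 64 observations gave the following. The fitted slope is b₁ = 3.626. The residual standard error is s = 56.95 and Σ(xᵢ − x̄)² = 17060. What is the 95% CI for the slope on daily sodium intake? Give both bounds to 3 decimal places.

(2.754, 4.498)

SE(b₁) = s/√Sₓₓ = 56.95/√17060 = 0.436018.
df = n − 2 = 62.
t* = t_{0.025, 62} = 1.998972.
Margin = t* × SE = 1.998972 × 0.436018 = 0.87159.
CI: 3.626 ± 0.87159 → (2.754, 4.498).
With 95% confidence, each one-unit increase in daily sodium intake is associated with a change of between 2.754 and 4.498 mmHg in systolic blood pressure.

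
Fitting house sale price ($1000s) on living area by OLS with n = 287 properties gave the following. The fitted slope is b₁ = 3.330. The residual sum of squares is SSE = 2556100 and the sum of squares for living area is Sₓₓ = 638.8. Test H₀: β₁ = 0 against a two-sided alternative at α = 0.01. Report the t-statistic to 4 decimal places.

t = 0.8887

MSE = SSE/(n − 2) = 2556100/285 = 8968.77.
SE(b₁) = √(MSE/Sₓₓ) = √(8968.77/638.8) = 3.747.
t = 3.330 / 3.747 = 0.8887.
df = n − 2 = 285.
Two-sided p ≈ 0.3749, which is ≥ 0.01, so fail to reject H₀.
The data do not give significant evidence of an association between living area and house sale price.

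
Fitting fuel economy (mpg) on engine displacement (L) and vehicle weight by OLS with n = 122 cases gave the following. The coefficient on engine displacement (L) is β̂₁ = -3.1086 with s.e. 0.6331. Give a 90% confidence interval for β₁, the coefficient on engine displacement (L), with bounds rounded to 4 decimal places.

df = n − k − 1 = 122 − 2 − 1 = 119.
t* = t_{0.05, 119} = 1.657759.
Margin = t* × SE = 1.657759 × 0.6331 = 1.049527.
CI: -3.1086 ± 1.049527 → (-4.1581, -2.0591).
With 90% confidence, each one-unit increase in engine displacement (L) is associated with a change of between -4.1581 and -2.0591 mpg in fuel economy, holding the other predictors fixed.

(-4.1581, -2.0591)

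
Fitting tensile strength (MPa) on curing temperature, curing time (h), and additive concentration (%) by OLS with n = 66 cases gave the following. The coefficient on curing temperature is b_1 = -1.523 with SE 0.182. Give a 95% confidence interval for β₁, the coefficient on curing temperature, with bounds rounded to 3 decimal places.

(-1.887, -1.159)

df = n − k − 1 = 66 − 3 − 1 = 62.
t* = t_{0.025, 62} = 1.998972.
Margin = t* × SE = 1.998972 × 0.182 = 0.36381.
CI: -1.523 ± 0.36381 → (-1.887, -1.159).
With 95% confidence, each one-unit increase in curing temperature is associated with a change of between -1.887 and -1.159 MPa in tensile strength, holding the other predictors fixed.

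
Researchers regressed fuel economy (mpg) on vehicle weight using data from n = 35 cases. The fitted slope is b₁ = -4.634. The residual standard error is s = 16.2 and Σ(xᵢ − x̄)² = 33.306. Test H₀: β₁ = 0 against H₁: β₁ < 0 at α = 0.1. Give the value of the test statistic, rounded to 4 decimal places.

SE(b₁) = s/√Sₓₓ = 16.2/√33.306 = 2.80707.
t = -4.634 / 2.80707 = -1.6508.
df = n − 2 = 33.
One-sided p ≈ 0.0541, which is < 0.1, so reject H₀.
There is evidence that the true slope on vehicle weight is negative.

t = -1.6508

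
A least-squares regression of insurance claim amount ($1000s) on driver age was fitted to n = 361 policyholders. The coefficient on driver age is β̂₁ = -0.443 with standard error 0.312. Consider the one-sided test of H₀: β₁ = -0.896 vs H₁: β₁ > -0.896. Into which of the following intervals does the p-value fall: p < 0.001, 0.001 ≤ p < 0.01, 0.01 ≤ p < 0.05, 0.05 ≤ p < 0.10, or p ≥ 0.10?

0.05 ≤ p < 0.10

t = (-0.443 − (-0.896)) / 0.312 = 1.452.
df = n − 2 = 361 − 2 = 359.
One-sided p = P(T_{359} > t) ≈ 0.0737.
So 0.05 ≤ p < 0.10.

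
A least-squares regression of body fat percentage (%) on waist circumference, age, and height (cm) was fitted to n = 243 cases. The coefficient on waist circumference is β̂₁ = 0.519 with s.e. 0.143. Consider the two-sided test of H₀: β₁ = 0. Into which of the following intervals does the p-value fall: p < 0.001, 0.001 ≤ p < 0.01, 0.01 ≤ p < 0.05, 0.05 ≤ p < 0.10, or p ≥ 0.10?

t = 0.519 / 0.143 = 3.629.
df = n − k − 1 = 243 − 3 − 1 = 239.
Two-sided p = 2·P(T_{239} > |t|) ≈ 0.0003.
So p < 0.001.

p < 0.001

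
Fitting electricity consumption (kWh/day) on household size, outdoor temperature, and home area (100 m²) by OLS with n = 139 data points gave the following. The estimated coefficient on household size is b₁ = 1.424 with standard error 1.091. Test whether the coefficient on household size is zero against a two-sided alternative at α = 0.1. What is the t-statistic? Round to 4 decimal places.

t = 1.3052

H₀: β₁ = 0 vs H₁: β₁ ≠ 0.
t = (b₁ − β₁⁰)/SE = 1.424 / 1.091 = 1.3052.
df = n − k − 1 = 139 − 3 − 1 = 135.
Two-sided p ≈ 0.1940, which is ≥ 0.1, so fail to reject H₀.
The data do not give significant evidence of an association between household size and electricity consumption, after adjusting for the other predictors.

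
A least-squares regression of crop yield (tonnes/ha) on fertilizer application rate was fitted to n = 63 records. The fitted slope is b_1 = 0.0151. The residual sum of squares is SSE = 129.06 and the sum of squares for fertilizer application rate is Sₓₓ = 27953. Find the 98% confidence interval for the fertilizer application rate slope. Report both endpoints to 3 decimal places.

MSE = SSE/(n − 2) = 129.06/61 = 2.11574.
SE(b_1) = √(MSE/Sₓₓ) = √(2.11574/27953) = 0.00869995.
df = n − 2 = 61.
t* = t_{0.01, 61} = 2.389047.
Margin = t* × SE = 2.389047 × 0.00869995 = 0.02078.
CI: 0.0151 ± 0.02078 → (-0.006, 0.036).
With 98% confidence, each one-unit increase in fertilizer application rate is associated with a change of between -0.006 and 0.036 tonnes/ha in crop yield.

(-0.006, 0.036)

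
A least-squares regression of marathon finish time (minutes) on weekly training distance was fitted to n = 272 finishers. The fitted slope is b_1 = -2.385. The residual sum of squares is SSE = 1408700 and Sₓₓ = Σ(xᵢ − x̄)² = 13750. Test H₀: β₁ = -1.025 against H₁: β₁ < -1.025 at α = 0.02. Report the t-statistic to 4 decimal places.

t = -2.2078

MSE = SSE/(n − 2) = 1408700/270 = 5217.41.
SE(b_1) = √(MSE/Sₓₓ) = √(5217.41/13750) = 0.615993.
t = (-2.385 − (-1.025)) / 0.615993 = -2.2078.
df = n − 2 = 270.
One-sided p ≈ 0.0140, which is < 0.02, so reject H₀.
There is evidence that the true slope on weekly training distance is below -1.025 minutes per unit.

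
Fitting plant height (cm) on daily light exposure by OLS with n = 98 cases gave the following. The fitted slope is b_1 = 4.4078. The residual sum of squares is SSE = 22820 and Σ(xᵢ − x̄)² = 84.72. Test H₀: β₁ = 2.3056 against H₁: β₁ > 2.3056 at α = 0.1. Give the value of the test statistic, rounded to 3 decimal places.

t = 1.255

MSE = SSE/(n − 2) = 22820/96 = 237.708.
SE(b_1) = √(MSE/Sₓₓ) = √(237.708/84.72) = 1.67506.
t = (4.4078 − 2.3056) / 1.67506 = 1.255.
df = n − 2 = 96.
One-sided p ≈ 0.1063, which is ≥ 0.1, so fail to reject H₀.
The data do not give significant evidence that the true slope on daily light exposure exceeds 2.3056 cm per unit.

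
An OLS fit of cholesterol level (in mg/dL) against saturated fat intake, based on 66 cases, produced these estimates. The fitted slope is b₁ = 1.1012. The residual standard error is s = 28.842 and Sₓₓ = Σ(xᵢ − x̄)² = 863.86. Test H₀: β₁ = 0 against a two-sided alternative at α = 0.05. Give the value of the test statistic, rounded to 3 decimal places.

SE(b₁) = s/√Sₓₓ = 28.842/√863.86 = 0.981304.
t = 1.1012 / 0.981304 = 1.122.
df = n − 2 = 64.
Two-sided p ≈ 0.2660, which is ≥ 0.05, so fail to reject H₀.
The data do not give significant evidence of an association between saturated fat intake and cholesterol level.

t = 1.122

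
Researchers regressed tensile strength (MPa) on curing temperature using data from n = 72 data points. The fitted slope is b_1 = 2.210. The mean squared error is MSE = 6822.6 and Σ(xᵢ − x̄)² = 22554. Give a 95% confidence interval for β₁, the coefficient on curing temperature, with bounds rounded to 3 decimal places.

(1.113, 3.307)

SE(b_1) = √(MSE/Sₓₓ) = √(6822.6/22554) = 0.550001.
df = n − 2 = 70.
t* = t_{0.025, 70} = 1.994437.
Margin = t* × SE = 1.994437 × 0.550001 = 1.09694.
CI: 2.210 ± 1.09694 → (1.113, 3.307).
With 95% confidence, each one-unit increase in curing temperature is associated with a change of between 1.113 and 3.307 MPa in tensile strength.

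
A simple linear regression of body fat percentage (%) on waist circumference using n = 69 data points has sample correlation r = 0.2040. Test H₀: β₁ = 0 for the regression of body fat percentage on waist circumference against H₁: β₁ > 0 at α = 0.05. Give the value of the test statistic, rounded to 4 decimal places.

t = 1.7057

t = r·√(n − 2)/√(1 − r²) = 0.2040·√67/√0.958384 = 1.7057.
df = n − 2 = 67.
One-sided p ≈ 0.0463, which is < 0.05, so reject H₀.
There is evidence of a linear association between waist circumference and body fat percentage.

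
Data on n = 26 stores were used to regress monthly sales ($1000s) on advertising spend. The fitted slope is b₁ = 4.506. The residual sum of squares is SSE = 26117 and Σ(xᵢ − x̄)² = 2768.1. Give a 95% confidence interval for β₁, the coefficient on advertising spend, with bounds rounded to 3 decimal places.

(3.212, 5.800)

MSE = SSE/(n − 2) = 26117/24 = 1088.21.
SE(b₁) = √(MSE/Sₓₓ) = √(1088.21/2768.1) = 0.626997.
df = n − 2 = 24.
t* = t_{0.025, 24} = 2.063899.
Margin = t* × SE = 2.063899 × 0.626997 = 1.29406.
CI: 4.506 ± 1.29406 → (3.212, 5.800).
With 95% confidence, each one-unit increase in advertising spend is associated with a change of between 3.212 and 5.800 $1000s in monthly sales.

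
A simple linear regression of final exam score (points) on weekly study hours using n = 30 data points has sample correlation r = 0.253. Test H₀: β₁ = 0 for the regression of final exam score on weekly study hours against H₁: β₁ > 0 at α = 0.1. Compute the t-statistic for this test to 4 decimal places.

t = r·√(n − 2)/√(1 − r²) = 0.253·√28/√0.935991 = 1.3838.
df = n − 2 = 28.
One-sided p ≈ 0.0887, which is < 0.1, so reject H₀.
There is evidence of a linear association between weekly study hours and final exam score.

t = 1.3838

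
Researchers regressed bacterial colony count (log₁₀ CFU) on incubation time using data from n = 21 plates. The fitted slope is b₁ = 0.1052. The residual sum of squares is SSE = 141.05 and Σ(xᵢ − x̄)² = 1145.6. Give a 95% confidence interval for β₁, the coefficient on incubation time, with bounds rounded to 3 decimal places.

(-0.063, 0.274)

MSE = SSE/(n − 2) = 141.05/19 = 7.42368.
SE(b₁) = √(MSE/Sₓₓ) = √(7.42368/1145.6) = 0.0804995.
df = n − 2 = 19.
t* = t_{0.025, 19} = 2.093024.
Margin = t* × SE = 2.093024 × 0.0804995 = 0.16849.
CI: 0.1052 ± 0.16849 → (-0.063, 0.274).
With 95% confidence, each one-unit increase in incubation time is associated with a change of between -0.063 and 0.274 log₁₀ CFU in bacterial colony count.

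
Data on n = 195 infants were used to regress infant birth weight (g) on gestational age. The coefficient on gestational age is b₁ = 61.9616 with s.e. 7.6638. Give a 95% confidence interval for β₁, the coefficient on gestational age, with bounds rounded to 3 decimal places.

df = n − 2 = 195 − 2 = 193.
t* = t_{0.025, 193} = 1.972332.
Margin = t* × SE = 1.972332 × 7.6638 = 15.11556.
CI: 61.9616 ± 15.11556 → (46.846, 77.077).
With 95% confidence, each one-unit increase in gestational age is associated with a change of between 46.846 and 77.077 g in infant birth weight.

(46.846, 77.077)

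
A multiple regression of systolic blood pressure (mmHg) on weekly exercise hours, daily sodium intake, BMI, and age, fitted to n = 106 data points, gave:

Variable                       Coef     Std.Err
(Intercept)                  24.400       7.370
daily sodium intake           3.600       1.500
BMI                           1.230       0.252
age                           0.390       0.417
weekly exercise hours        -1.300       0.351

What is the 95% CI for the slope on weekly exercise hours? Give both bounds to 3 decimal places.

Read off: b = -1.300, SE = 0.351 for weekly exercise hours.
df = n − k − 1 = 106 − 4 − 1 = 101.
t* = t_{0.025, 101} = 1.983731.
Margin = t* × SE = 1.983731 × 0.351 = 0.69629.
CI: -1.300 ± 0.69629 → (-1.996, -0.604).

(-1.996, -0.604)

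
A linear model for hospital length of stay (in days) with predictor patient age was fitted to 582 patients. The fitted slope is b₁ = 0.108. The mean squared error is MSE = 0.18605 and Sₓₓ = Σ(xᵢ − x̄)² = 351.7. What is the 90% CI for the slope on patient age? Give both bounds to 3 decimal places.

SE(b₁) = √(MSE/Sₓₓ) = √(0.18605/351.7) = 0.023.
df = n − 2 = 580.
t* = t_{0.05, 580} = 1.647485.
Margin = t* × SE = 1.647485 × 0.023 = 0.03789.
CI: 0.108 ± 0.03789 → (0.070, 0.146).
With 90% confidence, each one-unit increase in patient age is associated with a change of between 0.070 and 0.146 days in hospital length of stay.

(0.070, 0.146)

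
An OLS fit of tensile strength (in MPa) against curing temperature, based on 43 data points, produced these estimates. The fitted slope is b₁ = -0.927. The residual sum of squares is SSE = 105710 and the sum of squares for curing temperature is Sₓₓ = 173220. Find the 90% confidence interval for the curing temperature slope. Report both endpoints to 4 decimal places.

(-1.1323, -0.7217)

MSE = SSE/(n − 2) = 105710/41 = 2578.29.
SE(b₁) = √(MSE/Sₓₓ) = √(2578.29/173220) = 0.122002.
df = n − 2 = 41.
t* = t_{0.05, 41} = 1.682878.
Margin = t* × SE = 1.682878 × 0.122002 = 0.205315.
CI: -0.927 ± 0.205315 → (-1.1323, -0.7217).
With 90% confidence, each one-unit increase in curing temperature is associated with a change of between -1.1323 and -0.7217 MPa in tensile strength.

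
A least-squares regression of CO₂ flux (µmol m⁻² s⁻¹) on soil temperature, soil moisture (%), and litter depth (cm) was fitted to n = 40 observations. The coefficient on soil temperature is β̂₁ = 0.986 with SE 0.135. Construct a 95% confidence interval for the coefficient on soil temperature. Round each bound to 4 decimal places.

df = n − k − 1 = 40 − 3 − 1 = 36.
t* = t_{0.025, 36} = 2.028094.
Margin = t* × SE = 2.028094 × 0.135 = 0.273793.
CI: 0.986 ± 0.273793 → (0.7122, 1.2598).
With 95% confidence, each one-unit increase in soil temperature is associated with a change of between 0.7122 and 1.2598 µmol m⁻² s⁻¹ in CO₂ flux, holding the other predictors fixed.

(0.7122, 1.2598)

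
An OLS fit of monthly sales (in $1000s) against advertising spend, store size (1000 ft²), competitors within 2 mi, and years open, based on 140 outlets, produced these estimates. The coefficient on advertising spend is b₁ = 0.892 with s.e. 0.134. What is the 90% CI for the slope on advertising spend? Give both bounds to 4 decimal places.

(0.6701, 1.1139)

df = n − k − 1 = 140 − 4 − 1 = 135.
t* = t_{0.05, 135} = 1.656219.
Margin = t* × SE = 1.656219 × 0.134 = 0.221933.
CI: 0.892 ± 0.221933 → (0.6701, 1.1139).
With 90% confidence, each one-unit increase in advertising spend is associated with a change of between 0.6701 and 1.1139 $1000s in monthly sales, holding the other predictors fixed.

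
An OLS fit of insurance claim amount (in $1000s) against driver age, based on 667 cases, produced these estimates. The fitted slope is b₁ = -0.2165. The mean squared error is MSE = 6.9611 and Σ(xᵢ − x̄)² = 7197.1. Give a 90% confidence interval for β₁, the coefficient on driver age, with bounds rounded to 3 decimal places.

(-0.268, -0.165)

SE(b₁) = √(MSE/Sₓₓ) = √(6.9611/7197.1) = 0.0311.
df = n − 2 = 665.
t* = t_{0.05, 665} = 1.647148.
Margin = t* × SE = 1.647148 × 0.0311 = 0.05123.
CI: -0.2165 ± 0.05123 → (-0.268, -0.165).
With 90% confidence, each one-unit increase in driver age is associated with a change of between -0.268 and -0.165 $1000s in insurance claim amount.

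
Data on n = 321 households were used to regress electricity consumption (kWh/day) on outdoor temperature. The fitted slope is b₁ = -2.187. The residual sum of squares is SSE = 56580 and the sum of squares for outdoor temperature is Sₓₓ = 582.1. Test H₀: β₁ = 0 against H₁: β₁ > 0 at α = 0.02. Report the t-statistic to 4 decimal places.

t = -3.9620

MSE = SSE/(n − 2) = 56580/319 = 177.367.
SE(b₁) = √(MSE/Sₓₓ) = √(177.367/582.1) = 0.551998.
t = -2.187 / 0.551998 = -3.9620.
df = n − 2 = 319.
One-sided p ≈ 1.0000, which is ≥ 0.02, so fail to reject H₀.
The data do not give significant evidence that the true slope on outdoor temperature is positive.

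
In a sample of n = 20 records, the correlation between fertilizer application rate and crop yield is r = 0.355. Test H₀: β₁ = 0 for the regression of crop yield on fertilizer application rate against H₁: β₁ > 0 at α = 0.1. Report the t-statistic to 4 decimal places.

t = r·√(n − 2)/√(1 − r²) = 0.355·√18/√0.873975 = 1.6111.
df = n − 2 = 18.
One-sided p ≈ 0.0623, which is < 0.1, so reject H₀.
There is evidence of a linear association between fertilizer application rate and crop yield.

t = 1.6111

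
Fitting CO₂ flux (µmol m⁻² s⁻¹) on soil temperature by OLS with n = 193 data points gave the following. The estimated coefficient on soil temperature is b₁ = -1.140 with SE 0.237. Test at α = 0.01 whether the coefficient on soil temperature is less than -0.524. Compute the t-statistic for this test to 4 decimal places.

H₀: β₁ = -0.524 vs H₁: β₁ < -0.524.
t = (b₁ − β₁⁰)/SE = (-1.140 − (-0.524)) / 0.237 = -2.5992.
df = n − 2 = 193 − 2 = 191.
One-sided p ≈ 0.0050, which is < 0.01, so reject H₀.
There is evidence that the true slope on soil temperature is below -0.524 µmol m⁻² s⁻¹ per unit.

t = -2.5992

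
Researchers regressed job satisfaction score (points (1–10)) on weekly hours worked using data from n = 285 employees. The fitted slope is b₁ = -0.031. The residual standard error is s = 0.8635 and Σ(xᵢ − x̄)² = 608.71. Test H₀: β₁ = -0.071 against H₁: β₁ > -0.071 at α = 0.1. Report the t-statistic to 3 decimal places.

t = 1.143

SE(b₁) = s/√Sₓₓ = 0.8635/√608.71 = 0.0349991.
t = (-0.031 − (-0.071)) / 0.0349991 = 1.143.
df = n − 2 = 283.
One-sided p ≈ 0.1270, which is ≥ 0.1, so fail to reject H₀.
The data do not give significant evidence that the true slope on weekly hours worked exceeds -0.071 points (1–10) per unit.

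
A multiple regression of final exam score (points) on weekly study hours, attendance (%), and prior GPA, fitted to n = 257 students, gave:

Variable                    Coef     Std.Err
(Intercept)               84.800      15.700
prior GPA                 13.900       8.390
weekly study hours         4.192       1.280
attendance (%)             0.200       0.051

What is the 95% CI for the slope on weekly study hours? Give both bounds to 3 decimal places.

Read off: b = 4.192, SE = 1.280 for weekly study hours.
df = n − k − 1 = 257 − 3 − 1 = 253.
t* = t_{0.025, 253} = 1.969385.
Margin = t* × SE = 1.969385 × 1.280 = 2.52081.
CI: 4.192 ± 2.52081 → (1.671, 6.713).

(1.671, 6.713)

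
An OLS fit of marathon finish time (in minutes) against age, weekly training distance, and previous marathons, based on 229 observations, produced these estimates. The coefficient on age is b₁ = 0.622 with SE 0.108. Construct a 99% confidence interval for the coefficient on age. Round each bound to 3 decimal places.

(0.341, 0.903)

df = n − k − 1 = 229 − 3 − 1 = 225.
t* = t_{0.005, 225} = 2.597856.
Margin = t* × SE = 2.597856 × 0.108 = 0.28057.
CI: 0.622 ± 0.28057 → (0.341, 0.903).
With 99% confidence, each one-unit increase in age is associated with a change of between 0.341 and 0.903 minutes in marathon finish time, holding the other predictors fixed.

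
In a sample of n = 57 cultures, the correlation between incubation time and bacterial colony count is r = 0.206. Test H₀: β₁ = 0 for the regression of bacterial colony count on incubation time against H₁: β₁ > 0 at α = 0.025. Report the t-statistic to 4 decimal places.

t = 1.5612

t = r·√(n − 2)/√(1 − r²) = 0.206·√55/√0.957564 = 1.5612.
df = n − 2 = 55.
One-sided p ≈ 0.0621, which is ≥ 0.025, so fail to reject H₀.
The data do not give significant evidence of a linear association between incubation time and bacterial colony count.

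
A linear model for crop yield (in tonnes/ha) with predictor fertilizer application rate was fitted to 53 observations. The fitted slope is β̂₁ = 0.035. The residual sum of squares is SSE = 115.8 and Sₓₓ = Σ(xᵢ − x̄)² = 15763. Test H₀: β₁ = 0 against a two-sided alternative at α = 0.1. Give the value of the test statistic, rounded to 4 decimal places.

t = 2.9162

MSE = SSE/(n − 2) = 115.8/51 = 2.27059.
SE(β̂₁) = √(MSE/Sₓₓ) = √(2.27059/15763) = 0.0120019.
t = 0.035 / 0.0120019 = 2.9162.
df = n − 2 = 51.
Two-sided p ≈ 0.0053, which is < 0.1, so reject H₀.
There is evidence that fertilizer application rate is associated with crop yield.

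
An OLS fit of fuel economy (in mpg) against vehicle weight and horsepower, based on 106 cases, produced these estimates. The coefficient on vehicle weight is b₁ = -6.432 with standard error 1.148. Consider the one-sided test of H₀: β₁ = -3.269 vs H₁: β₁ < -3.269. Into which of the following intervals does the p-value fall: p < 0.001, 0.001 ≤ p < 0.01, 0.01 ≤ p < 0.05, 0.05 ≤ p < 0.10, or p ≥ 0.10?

0.001 ≤ p < 0.01

t = (-6.432 − (-3.269)) / 1.148 = -2.755.
df = n − k − 1 = 106 − 2 − 1 = 103.
One-sided p = P(T_{103} < t) ≈ 0.0035.
So 0.001 ≤ p < 0.01.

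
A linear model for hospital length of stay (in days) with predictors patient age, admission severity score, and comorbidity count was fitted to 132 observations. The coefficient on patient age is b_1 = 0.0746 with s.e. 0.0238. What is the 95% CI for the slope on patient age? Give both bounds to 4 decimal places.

df = n − k − 1 = 132 − 3 − 1 = 128.
t* = t_{0.025, 128} = 1.978671.
Margin = t* × SE = 1.978671 × 0.0238 = 0.047092.
CI: 0.0746 ± 0.047092 → (0.0275, 0.1217).
With 95% confidence, each one-unit increase in patient age is associated with a change of between 0.0275 and 0.1217 days in hospital length of stay, holding the other predictors fixed.

(0.0275, 0.1217)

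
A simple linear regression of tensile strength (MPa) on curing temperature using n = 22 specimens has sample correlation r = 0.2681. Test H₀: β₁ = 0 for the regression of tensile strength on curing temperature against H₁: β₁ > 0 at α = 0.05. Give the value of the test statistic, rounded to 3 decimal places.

t = 1.245

t = r·√(n − 2)/√(1 − r²) = 0.2681·√20/√0.928122 = 1.245.
df = n − 2 = 20.
One-sided p ≈ 0.1138, which is ≥ 0.05, so fail to reject H₀.
The data do not give significant evidence of a linear association between curing temperature and tensile strength.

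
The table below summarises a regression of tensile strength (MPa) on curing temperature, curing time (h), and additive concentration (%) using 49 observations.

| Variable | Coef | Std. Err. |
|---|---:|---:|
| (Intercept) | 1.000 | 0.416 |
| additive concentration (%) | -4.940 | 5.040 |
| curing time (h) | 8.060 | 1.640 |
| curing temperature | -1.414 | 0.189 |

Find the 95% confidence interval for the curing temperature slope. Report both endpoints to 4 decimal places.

Read off: b = -1.414, SE = 0.189 for curing temperature.
df = n − k − 1 = 49 − 3 − 1 = 45.
t* = t_{0.025, 45} = 2.014103.
Margin = t* × SE = 2.014103 × 0.189 = 0.380666.
CI: -1.414 ± 0.380666 → (-1.7947, -1.0333).

(-1.7947, -1.0333)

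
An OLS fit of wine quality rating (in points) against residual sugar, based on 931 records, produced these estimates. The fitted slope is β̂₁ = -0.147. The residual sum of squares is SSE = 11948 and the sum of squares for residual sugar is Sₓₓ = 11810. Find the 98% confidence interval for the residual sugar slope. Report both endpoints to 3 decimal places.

(-0.224, -0.070)

MSE = SSE/(n − 2) = 11948/929 = 12.8611.
SE(β̂₁) = √(MSE/Sₓₓ) = √(12.8611/11810) = 0.0330001.
df = n − 2 = 929.
t* = t_{0.01, 929} = 2.330369.
Margin = t* × SE = 2.330369 × 0.0330001 = 0.07690.
CI: -0.147 ± 0.07690 → (-0.224, -0.070).
With 98% confidence, each one-unit increase in residual sugar is associated with a change of between -0.224 and -0.070 points in wine quality rating.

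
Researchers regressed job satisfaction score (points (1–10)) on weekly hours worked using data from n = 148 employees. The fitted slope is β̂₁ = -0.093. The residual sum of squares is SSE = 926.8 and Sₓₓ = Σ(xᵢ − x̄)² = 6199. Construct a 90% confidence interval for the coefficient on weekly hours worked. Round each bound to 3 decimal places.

(-0.146, -0.040)

MSE = SSE/(n − 2) = 926.8/146 = 6.34795.
SE(β̂₁) = √(MSE/Sₓₓ) = √(6.34795/6199) = 0.0320004.
df = n − 2 = 146.
t* = t_{0.05, 146} = 1.655357.
Margin = t* × SE = 1.655357 × 0.0320004 = 0.05297.
CI: -0.093 ± 0.05297 → (-0.146, -0.040).
With 90% confidence, each one-unit increase in weekly hours worked is associated with a change of between -0.146 and -0.040 points (1–10) in job satisfaction score.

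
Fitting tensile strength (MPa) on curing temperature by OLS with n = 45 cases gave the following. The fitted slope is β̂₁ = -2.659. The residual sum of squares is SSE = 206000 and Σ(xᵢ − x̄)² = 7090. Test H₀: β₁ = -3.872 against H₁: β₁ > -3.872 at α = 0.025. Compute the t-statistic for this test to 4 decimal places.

t = 1.4757

MSE = SSE/(n − 2) = 206000/43 = 4790.7.
SE(β̂₁) = √(MSE/Sₓₓ) = √(4790.7/7090) = 0.822008.
t = (-2.659 − (-3.872)) / 0.822008 = 1.4757.
df = n − 2 = 43.
One-sided p ≈ 0.0737, which is ≥ 0.025, so fail to reject H₀.
The data do not give significant evidence that the true slope on curing temperature exceeds -3.872 MPa per unit.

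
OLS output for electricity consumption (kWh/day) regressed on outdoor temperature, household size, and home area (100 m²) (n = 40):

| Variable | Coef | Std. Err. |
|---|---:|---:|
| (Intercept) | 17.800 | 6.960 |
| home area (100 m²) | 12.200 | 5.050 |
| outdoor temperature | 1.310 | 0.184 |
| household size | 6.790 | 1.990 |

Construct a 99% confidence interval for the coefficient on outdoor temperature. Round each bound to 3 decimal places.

Read off: b = 1.310, SE = 0.184 for outdoor temperature.
df = n − k − 1 = 40 − 3 − 1 = 36.
t* = t_{0.005, 36} = 2.719485.
Margin = t* × SE = 2.719485 × 0.184 = 0.50039.
CI: 1.310 ± 0.50039 → (0.810, 1.810).

(0.810, 1.810)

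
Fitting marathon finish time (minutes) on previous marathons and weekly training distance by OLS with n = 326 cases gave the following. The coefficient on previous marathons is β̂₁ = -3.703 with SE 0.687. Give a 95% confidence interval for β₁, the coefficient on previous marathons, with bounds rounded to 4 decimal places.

df = n − k − 1 = 326 − 2 − 1 = 323.
t* = t_{0.025, 323} = 1.967336.
Margin = t* × SE = 1.967336 × 0.687 = 1.351560.
CI: -3.703 ± 1.351560 → (-5.0546, -2.3514).
With 95% confidence, each one-unit increase in previous marathons is associated with a change of between -5.0546 and -2.3514 minutes in marathon finish time, holding the other predictors fixed.

(-5.0546, -2.3514)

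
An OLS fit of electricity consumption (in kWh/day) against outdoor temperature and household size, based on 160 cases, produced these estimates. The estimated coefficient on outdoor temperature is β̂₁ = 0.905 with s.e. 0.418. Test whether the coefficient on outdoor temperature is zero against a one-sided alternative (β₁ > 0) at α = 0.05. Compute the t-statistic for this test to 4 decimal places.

H₀: β₁ = 0 vs H₁: β₁ > 0.
t = (β̂₁ − β₁⁰)/SE = 0.905 / 0.418 = 2.1651.
df = n − k − 1 = 160 − 2 − 1 = 157.
One-sided p ≈ 0.0159, which is < 0.05, so reject H₀.
There is evidence that the true slope on outdoor temperature is positive, holding the other predictors fixed.

t = 2.1651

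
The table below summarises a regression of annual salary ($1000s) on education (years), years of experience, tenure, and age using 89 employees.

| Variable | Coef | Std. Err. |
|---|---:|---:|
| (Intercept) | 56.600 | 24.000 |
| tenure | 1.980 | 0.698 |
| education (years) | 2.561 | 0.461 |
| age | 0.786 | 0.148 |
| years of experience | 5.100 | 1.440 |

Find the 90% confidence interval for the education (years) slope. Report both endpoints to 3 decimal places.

Read off: b = 2.561, SE = 0.461 for education (years).
df = n − k − 1 = 89 − 4 − 1 = 84.
t* = t_{0.05, 84} = 1.663197.
Margin = t* × SE = 1.663197 × 0.461 = 0.76673.
CI: 2.561 ± 0.76673 → (1.794, 3.328).

(1.794, 3.328)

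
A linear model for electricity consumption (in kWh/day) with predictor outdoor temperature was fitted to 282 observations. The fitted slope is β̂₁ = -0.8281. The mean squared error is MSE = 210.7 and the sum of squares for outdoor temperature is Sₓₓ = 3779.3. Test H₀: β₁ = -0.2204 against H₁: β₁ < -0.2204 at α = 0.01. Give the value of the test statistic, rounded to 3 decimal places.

t = -2.574

SE(β̂₁) = √(MSE/Sₓₓ) = √(210.7/3779.3) = 0.236117.
t = (-0.8281 − (-0.2204)) / 0.236117 = -2.574.
df = n − 2 = 280.
One-sided p ≈ 0.0053, which is < 0.01, so reject H₀.
There is evidence that the true slope on outdoor temperature is below -0.2204 kWh/day per unit.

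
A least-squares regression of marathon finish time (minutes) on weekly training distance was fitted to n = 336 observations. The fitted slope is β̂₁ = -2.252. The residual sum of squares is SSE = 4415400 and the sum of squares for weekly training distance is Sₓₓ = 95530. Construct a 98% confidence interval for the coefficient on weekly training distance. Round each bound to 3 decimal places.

(-3.122, -1.382)

MSE = SSE/(n − 2) = 4415400/334 = 13219.8.
SE(β̂₁) = √(MSE/Sₓₓ) = √(13219.8/95530) = 0.371999.
df = n − 2 = 334.
t* = t_{0.01, 334} = 2.337564.
Margin = t* × SE = 2.337564 × 0.371999 = 0.86957.
CI: -2.252 ± 0.86957 → (-3.122, -1.382).
With 98% confidence, each one-unit increase in weekly training distance is associated with a change of between -3.122 and -1.382 minutes in marathon finish time.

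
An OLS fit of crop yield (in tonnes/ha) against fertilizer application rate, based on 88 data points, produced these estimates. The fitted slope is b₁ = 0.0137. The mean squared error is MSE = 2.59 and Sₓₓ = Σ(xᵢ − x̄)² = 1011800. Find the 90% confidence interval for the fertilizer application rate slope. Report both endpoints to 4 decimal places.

(0.0110, 0.0164)

SE(b₁) = √(MSE/Sₓₓ) = √(2.59/1011800) = 0.00159994.
df = n − 2 = 86.
t* = t_{0.05, 86} = 1.662765.
Margin = t* × SE = 1.662765 × 0.00159994 = 0.002660.
CI: 0.0137 ± 0.002660 → (0.0110, 0.0164).
With 90% confidence, each one-unit increase in fertilizer application rate is associated with a change of between 0.0110 and 0.0164 tonnes/ha in crop yield.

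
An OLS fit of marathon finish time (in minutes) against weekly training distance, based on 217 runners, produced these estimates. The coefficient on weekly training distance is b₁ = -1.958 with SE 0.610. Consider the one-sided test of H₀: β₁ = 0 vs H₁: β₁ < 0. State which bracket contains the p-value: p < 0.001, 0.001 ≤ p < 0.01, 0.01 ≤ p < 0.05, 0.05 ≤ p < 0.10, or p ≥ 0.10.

p < 0.001

t = -1.958 / 0.610 = -3.210.
df = n − 2 = 217 − 2 = 215.
One-sided p = P(T_{215} < t) ≈ 0.0008.
So p < 0.001.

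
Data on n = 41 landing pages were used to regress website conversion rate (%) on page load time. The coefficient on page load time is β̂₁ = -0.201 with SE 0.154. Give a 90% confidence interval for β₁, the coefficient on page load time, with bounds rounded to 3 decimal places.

(-0.460, 0.058)

df = n − 2 = 41 − 2 = 39.
t* = t_{0.05, 39} = 1.684875.
Margin = t* × SE = 1.684875 × 0.154 = 0.25947.
CI: -0.201 ± 0.25947 → (-0.460, 0.058).
With 90% confidence, each one-unit increase in page load time is associated with a change of between -0.460 and 0.058 % in website conversion rate.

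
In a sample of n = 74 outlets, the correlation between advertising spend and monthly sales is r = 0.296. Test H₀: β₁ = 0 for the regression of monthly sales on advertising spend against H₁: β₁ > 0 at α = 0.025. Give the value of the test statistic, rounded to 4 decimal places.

t = 2.6295

t = r·√(n − 2)/√(1 − r²) = 0.296·√72/√0.912384 = 2.6295.
df = n − 2 = 72.
One-sided p ≈ 0.0052, which is < 0.025, so reject H₀.
There is evidence of a linear association between advertising spend and monthly sales.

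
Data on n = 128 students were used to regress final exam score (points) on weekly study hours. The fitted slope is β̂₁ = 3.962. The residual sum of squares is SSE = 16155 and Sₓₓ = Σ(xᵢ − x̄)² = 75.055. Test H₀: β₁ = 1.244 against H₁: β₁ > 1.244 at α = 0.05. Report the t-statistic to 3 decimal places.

t = 2.080

MSE = SSE/(n − 2) = 16155/126 = 128.214.
SE(β̂₁) = √(MSE/Sₓₓ) = √(128.214/75.055) = 1.30701.
t = (3.962 − 1.244) / 1.30701 = 2.080.
df = n − 2 = 126.
One-sided p ≈ 0.0198, which is < 0.05, so reject H₀.
There is evidence that the true slope on weekly study hours exceeds 1.244 points per unit.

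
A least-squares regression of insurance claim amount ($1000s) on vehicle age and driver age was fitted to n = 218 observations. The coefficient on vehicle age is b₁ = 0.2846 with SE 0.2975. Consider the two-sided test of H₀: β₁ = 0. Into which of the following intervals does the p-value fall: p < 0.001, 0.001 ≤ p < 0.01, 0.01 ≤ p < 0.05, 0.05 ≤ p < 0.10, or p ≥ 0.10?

p ≥ 0.10

t = 0.2846 / 0.2975 = 0.957.
df = n − k − 1 = 218 − 2 − 1 = 215.
Two-sided p = 2·P(T_{215} > |t|) ≈ 0.3398.
So p ≥ 0.10.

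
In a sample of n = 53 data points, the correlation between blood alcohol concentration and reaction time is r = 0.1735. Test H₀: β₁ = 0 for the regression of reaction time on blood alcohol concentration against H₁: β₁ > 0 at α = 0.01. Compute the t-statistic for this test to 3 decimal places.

t = 1.258

t = r·√(n − 2)/√(1 − r²) = 0.1735·√51/√0.969898 = 1.258.
df = n − 2 = 51.
One-sided p ≈ 0.1070, which is ≥ 0.01, so fail to reject H₀.
The data do not give significant evidence of a linear association between blood alcohol concentration and reaction time.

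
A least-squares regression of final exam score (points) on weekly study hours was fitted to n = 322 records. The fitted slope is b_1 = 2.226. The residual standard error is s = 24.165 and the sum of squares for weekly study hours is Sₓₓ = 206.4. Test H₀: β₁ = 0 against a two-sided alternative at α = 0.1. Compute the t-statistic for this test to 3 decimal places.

t = 1.323

SE(b_1) = s/√Sₓₓ = 24.165/√206.4 = 1.68202.
t = 2.226 / 1.68202 = 1.323.
df = n − 2 = 320.
Two-sided p ≈ 0.1866, which is ≥ 0.1, so fail to reject H₀.
The data do not give significant evidence of an association between weekly study hours and final exam score.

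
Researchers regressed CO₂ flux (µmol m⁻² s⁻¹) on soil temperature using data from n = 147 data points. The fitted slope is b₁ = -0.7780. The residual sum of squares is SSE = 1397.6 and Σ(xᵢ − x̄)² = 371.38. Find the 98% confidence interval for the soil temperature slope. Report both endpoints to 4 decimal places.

MSE = SSE/(n − 2) = 1397.6/145 = 9.63862.
SE(b₁) = √(MSE/Sₓₓ) = √(9.63862/371.38) = 0.161101.
df = n − 2 = 145.
t* = t_{0.01, 145} = 2.35234.
Margin = t* × SE = 2.35234 × 0.161101 = 0.378964.
CI: -0.7780 ± 0.378964 → (-1.1570, -0.3990).
With 98% confidence, each one-unit increase in soil temperature is associated with a change of between -1.1570 and -0.3990 µmol m⁻² s⁻¹ in CO₂ flux.

(-1.1570, -0.3990)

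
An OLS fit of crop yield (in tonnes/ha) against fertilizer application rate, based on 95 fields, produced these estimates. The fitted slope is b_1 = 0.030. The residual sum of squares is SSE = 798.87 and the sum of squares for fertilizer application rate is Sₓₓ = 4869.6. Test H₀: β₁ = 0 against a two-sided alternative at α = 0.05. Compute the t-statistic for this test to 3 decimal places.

MSE = SSE/(n − 2) = 798.87/93 = 8.59.
SE(b_1) = √(MSE/Sₓₓ) = √(8.59/4869.6) = 0.0420001.
t = 0.030 / 0.0420001 = 0.714.
df = n − 2 = 93.
Two-sided p ≈ 0.4768, which is ≥ 0.05, so fail to reject H₀.
The data do not give significant evidence of an association between fertilizer application rate and crop yield.

t = 0.714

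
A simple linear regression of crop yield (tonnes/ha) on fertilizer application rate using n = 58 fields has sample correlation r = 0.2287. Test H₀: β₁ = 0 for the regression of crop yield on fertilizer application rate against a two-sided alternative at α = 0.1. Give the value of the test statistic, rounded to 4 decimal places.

t = 1.7580

t = r·√(n − 2)/√(1 − r²) = 0.2287·√56/√0.947696 = 1.7580.
df = n − 2 = 56.
Two-sided p ≈ 0.0842, which is < 0.1, so reject H₀.
There is evidence of a linear association between fertilizer application rate and crop yield.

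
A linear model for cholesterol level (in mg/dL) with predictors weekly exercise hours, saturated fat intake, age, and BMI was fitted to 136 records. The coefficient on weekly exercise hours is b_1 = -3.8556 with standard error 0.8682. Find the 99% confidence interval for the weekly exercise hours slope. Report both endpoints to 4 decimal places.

(-6.1250, -1.5862)

df = n − k − 1 = 136 − 4 − 1 = 131.
t* = t_{0.005, 131} = 2.61388.
Margin = t* × SE = 2.61388 × 0.8682 = 2.269371.
CI: -3.8556 ± 2.269371 → (-6.1250, -1.5862).
With 99% confidence, each one-unit increase in weekly exercise hours is associated with a change of between -6.1250 and -1.5862 mg/dL in cholesterol level, holding the other predictors fixed.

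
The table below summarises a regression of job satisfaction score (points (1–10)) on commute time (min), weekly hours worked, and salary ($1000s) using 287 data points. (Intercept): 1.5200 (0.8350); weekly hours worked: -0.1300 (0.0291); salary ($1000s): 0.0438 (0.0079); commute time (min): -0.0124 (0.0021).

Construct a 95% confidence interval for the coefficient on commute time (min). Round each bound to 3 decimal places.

(-0.017, -0.008)

Read off: b = -0.0124, SE = 0.0021 for commute time (min).
df = n − k − 1 = 287 − 3 − 1 = 283.
t* = t_{0.025, 283} = 1.968382.
Margin = t* × SE = 1.968382 × 0.0021 = 0.00413.
CI: -0.0124 ± 0.00413 → (-0.017, -0.008).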